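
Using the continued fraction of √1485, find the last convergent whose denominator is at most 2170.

82582/2143

√1485 = [38; 1, 1, 6, 1, 1, 76, …] (period length 6).
Convergents:
  p_0/q_0 = 38/1
  p_1/q_1 = 39/1
  p_2/q_2 = 77/2
  p_3/q_3 = 501/13
  p_4/q_4 = 578/15
  p_5/q_5 = 1079/28
  p_6/q_6 = 82582/2143
  p_7/q_7 = 83661/2171
q_6 = 2143 ≤ 2170 < 2171 = q_7, so the answer is 82582/2143.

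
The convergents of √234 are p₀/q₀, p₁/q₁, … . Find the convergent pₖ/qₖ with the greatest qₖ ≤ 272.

1545/101

√234 = [15; 3, 2, 1, 2, 1, 2, 3, 30, …] (period length 8).
Convergents:
  p_0/q_0 = 15/1
  p_1/q_1 = 46/3
  p_2/q_2 = 107/7
  p_3/q_3 = 153/10
  p_4/q_4 = 413/27
  p_5/q_5 = 566/37
  p_6/q_6 = 1545/101
  p_7/q_7 = 5201/340
q_6 = 101 ≤ 272 < 340 = q_7, so the answer is 1545/101.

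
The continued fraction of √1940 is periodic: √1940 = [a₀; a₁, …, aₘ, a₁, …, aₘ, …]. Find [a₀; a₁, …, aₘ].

[44; 22, 88]

a₀ = ⌊√1940⌋ = 44.
With m₀=0, d₀=1 and mₖ₊₁ = dₖaₖ − mₖ, dₖ₊₁ = (n − mₖ₊₁²)/dₖ, aₖ₊₁ = ⌊(a₀+mₖ₊₁)/dₖ₊₁⌋:
  k=1: m=44, d=4, a=22
  k=2: m=44, d=1, a=88
d=1 and a=2a₀=88 at k=2, so the next step gives (m, d) = (44, 4) again — its k=1 value — and the period has length 2.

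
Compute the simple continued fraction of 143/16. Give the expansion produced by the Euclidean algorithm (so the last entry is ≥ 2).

143 = 8·16 + 15
16 = 1·15 + 1
15 = 15·1 + 0  (stop)
So 143/16 = [8; 1, 15].

[8; 1, 15]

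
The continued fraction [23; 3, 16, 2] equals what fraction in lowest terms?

2356/101

Using pₖ = aₖpₖ₋₁ + pₖ₋₂ and qₖ = aₖqₖ₋₁ + qₖ₋₂:
  k=0: a=23, p=23, q=1
  k=1: a=3, p=70, q=3
  k=2: a=16, p=1143, q=49
  k=3: a=2, p=2356, q=101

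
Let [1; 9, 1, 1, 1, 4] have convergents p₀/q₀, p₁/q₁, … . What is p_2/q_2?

11/10

Using pₖ = aₖpₖ₋₁ + pₖ₋₂, qₖ = aₖqₖ₋₁ + qₖ₋₂ (with p₋₁=1, p₋₂=0, q₋₁=0, q₋₂=1):
  k=0: a=1, p=1, q=1
  k=1: a=9, p=10, q=9
  k=2: a=1, p=11, q=10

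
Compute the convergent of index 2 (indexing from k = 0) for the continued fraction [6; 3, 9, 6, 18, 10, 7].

Using pₖ = aₖpₖ₋₁ + pₖ₋₂, qₖ = aₖqₖ₋₁ + qₖ₋₂ (with p₋₁=1, p₋₂=0, q₋₁=0, q₋₂=1):
  k=0: a=6, p=6, q=1
  k=1: a=3, p=19, q=3
  k=2: a=9, p=177, q=28

177/28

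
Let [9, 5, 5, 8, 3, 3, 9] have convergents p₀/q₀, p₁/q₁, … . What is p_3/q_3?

Using pₖ = aₖpₖ₋₁ + pₖ₋₂, qₖ = aₖqₖ₋₁ + qₖ₋₂ (with p₋₁=1, p₋₂=0, q₋₁=0, q₋₂=1):
  k=0: a=9, p=9, q=1
  k=1: a=5, p=46, q=5
  k=2: a=5, p=239, q=26
  k=3: a=8, p=1958, q=213

1958/213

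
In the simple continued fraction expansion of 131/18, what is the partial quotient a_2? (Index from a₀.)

1

131 = 7·18 + 5   →  a_0 = 7
18 = 3·5 + 3   →  a_1 = 3
5 = 1·3 + 2   →  a_2 = 1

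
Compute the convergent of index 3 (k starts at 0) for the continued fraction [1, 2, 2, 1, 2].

Using pₖ = aₖpₖ₋₁ + pₖ₋₂, qₖ = aₖqₖ₋₁ + qₖ₋₂ (with p₋₁=1, p₋₂=0, q₋₁=0, q₋₂=1):
  k=0: a=1, p=1, q=1
  k=1: a=2, p=3, q=2
  k=2: a=2, p=7, q=5
  k=3: a=1, p=10, q=7

10/7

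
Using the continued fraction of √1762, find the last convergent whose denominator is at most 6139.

148050/3527

√1762 = [41; 1, 40, 1, 82, …] (period length 4).
Convergents:
  p_0/q_0 = 41/1
  p_1/q_1 = 42/1
  p_2/q_2 = 1721/41
  p_3/q_3 = 1763/42
  p_4/q_4 = 146287/3485
  p_5/q_5 = 148050/3527
  p_6/q_6 = 6068287/144565
q_5 = 3527 ≤ 6139 < 144565 = q_6, so the answer is 148050/3527.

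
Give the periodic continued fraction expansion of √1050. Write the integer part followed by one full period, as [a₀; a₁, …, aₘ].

a₀ = ⌊√1050⌋ = 32.

[32; 2, 2, 10, 2, 2, 64]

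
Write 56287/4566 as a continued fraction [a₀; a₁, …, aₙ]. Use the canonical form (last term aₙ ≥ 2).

56287 = 12*4566 + 1495
4566 = 3*1495 + 81
1495 = 18*81 + 37
81 = 2*37 + 7
37 = 5*7 + 2
7 = 3*2 + 1
2 = 2*1 + 0  (stop)
So 56287/4566 = [12; 3, 18, 2, 5, 3, 2].

[12; 3, 18, 2, 5, 3, 2]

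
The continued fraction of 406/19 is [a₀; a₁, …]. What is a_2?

406 = 21·19 + 7   →  a_0 = 21
19 = 2·7 + 5   →  a_1 = 2
7 = 1·5 + 2   →  a_2 = 1

1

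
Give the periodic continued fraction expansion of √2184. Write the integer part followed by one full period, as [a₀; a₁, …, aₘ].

a₀ = ⌊√2184⌋ = 46.

[46; 1, 2, 1, 2, 1, 92]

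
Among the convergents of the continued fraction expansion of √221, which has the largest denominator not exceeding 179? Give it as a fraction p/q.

1665/112

√221 = [14; 1, 6, 2, 6, 1, 28, …] (period length 6).
Convergents:
  p_0/q_0 = 14/1
  p_1/q_1 = 15/1
  p_2/q_2 = 104/7
  p_3/q_3 = 223/15
  p_4/q_4 = 1442/97
  p_5/q_5 = 1665/112
  p_6/q_6 = 48062/3233
q_5 = 112 ≤ 179 < 3233 = q_6, so the answer is 1665/112.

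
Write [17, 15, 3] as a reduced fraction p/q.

Fold from the inside: start with 3/1.
  15 + 1/3 = 46/3
  17 + 3/46 = 785/46

785/46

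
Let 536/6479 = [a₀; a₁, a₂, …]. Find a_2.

536 = 0·6479 + 536   →  a_0 = 0
6479 = 12·536 + 47   →  a_1 = 12
536 = 11·47 + 19   →  a_2 = 11

11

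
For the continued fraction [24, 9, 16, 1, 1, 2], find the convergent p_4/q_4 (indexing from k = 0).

7209/299

Using pₖ = aₖpₖ₋₁ + pₖ₋₂, qₖ = aₖqₖ₋₁ + qₖ₋₂ (with p₋₁=1, p₋₂=0, q₋₁=0, q₋₂=1):
  k=0: a=24, p=24, q=1
  k=1: a=9, p=217, q=9
  k=2: a=16, p=3496, q=145
  k=3: a=1, p=3713, q=154
  k=4: a=1, p=7209, q=299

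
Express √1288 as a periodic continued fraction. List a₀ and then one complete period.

a₀ = ⌊√1288⌋ = 35.
With m₀=0, d₀=1 and mₖ₊₁ = dₖaₖ − mₖ, dₖ₊₁ = (n − mₖ₊₁²)/dₖ, aₖ₊₁ = ⌊(a₀+mₖ₊₁)/dₖ₊₁⌋:
  k=1: m=35, d=63, a=1
  k=2: m=28, d=8, a=7
  k=3: m=28, d=63, a=1
  k=4: m=35, d=1, a=70
d=1 and a=2a₀=70 at k=4, so the next step gives (m, d) = (35, 63) again — its k=1 value — and the period has length 4.

[35; 1, 7, 1, 70]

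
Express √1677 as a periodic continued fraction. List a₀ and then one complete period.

a₀ = ⌊√1677⌋ = 40.

[40; 1, 19, 2, 19, 1, 80]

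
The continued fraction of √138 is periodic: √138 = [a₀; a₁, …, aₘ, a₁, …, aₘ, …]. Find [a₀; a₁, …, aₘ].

a₀ = ⌊√138⌋ = 11.
With m₀=0, d₀=1 and mₖ₊₁ = dₖaₖ − mₖ, dₖ₊₁ = (n − mₖ₊₁²)/dₖ, aₖ₊₁ = ⌊(a₀+mₖ₊₁)/dₖ₊₁⌋:
  k=1: m=11, d=17, a=1
  k=2: m=6, d=6, a=2
  k=3: m=6, d=17, a=1
  k=4: m=11, d=1, a=22
d=1 and a=2a₀=22 at k=4, so the next step gives (m, d) = (11, 17) again — its k=1 value — and the period has length 4.

[11; 1, 2, 1, 22]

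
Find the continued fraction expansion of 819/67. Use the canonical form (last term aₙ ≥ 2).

[12; 4, 2, 7]

819 = 12×67 + 15
67 = 4×15 + 7
15 = 2×7 + 1
7 = 7×1 + 0  (stop)
So 819/67 = [12; 4, 2, 7].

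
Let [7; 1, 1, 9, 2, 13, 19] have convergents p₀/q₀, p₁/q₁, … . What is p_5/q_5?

Using pₖ = aₖpₖ₋₁ + pₖ₋₂, qₖ = aₖqₖ₋₁ + qₖ₋₂ (with p₋₁=1, p₋₂=0, q₋₁=0, q₋₂=1):
  k=0: a=7, p=7, q=1
  k=1: a=1, p=8, q=1
  k=2: a=1, p=15, q=2
  k=3: a=9, p=143, q=19
  k=4: a=2, p=301, q=40
  k=5: a=13, p=4056, q=539

4056/539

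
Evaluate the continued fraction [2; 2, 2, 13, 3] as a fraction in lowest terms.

495/206

Fold from the inside: start with 3/1.
  13 + 1/3 = 40/3
  2 + 3/40 = 83/40
  2 + 40/83 = 206/83
  2 + 83/206 = 495/206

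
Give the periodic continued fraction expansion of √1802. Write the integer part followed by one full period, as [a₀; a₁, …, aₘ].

[42; 2, 4, 2, 84]

a₀ = ⌊√1802⌋ = 42.
With m₀=0, d₀=1 and mₖ₊₁ = dₖaₖ − mₖ, dₖ₊₁ = (n − mₖ₊₁²)/dₖ, aₖ₊₁ = ⌊(a₀+mₖ₊₁)/dₖ₊₁⌋:
  k=1: m=42, d=38, a=2
  k=2: m=34, d=17, a=4
  k=3: m=34, d=38, a=2
  k=4: m=42, d=1, a=84
d=1 and a=2a₀=84 at k=4, so the next step gives (m, d) = (42, 38) again — its k=1 value — and the period has length 4.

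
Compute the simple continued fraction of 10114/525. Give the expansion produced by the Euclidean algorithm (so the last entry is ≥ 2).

10114 = 19*525 + 139
525 = 3*139 + 108
139 = 1*108 + 31
108 = 3*31 + 15
31 = 2*15 + 1
15 = 15*1 + 0  (stop)
So 10114/525 = [19; 3, 1, 3, 2, 15].

[19; 3, 1, 3, 2, 15]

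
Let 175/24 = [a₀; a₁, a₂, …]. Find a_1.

3

175 = 7·24 + 7   →  a_0 = 7
24 = 3·7 + 3   →  a_1 = 3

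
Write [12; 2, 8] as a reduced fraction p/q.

Fold from the inside: start with 8/1.
  2 + 1/8 = 17/8
  12 + 8/17 = 212/17

212/17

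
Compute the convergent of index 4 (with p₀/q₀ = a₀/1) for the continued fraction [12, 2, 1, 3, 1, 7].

Using pₖ = aₖpₖ₋₁ + pₖ₋₂, qₖ = aₖqₖ₋₁ + qₖ₋₂ (with p₋₁=1, p₋₂=0, q₋₁=0, q₋₂=1):
  k=0: a=12, p=12, q=1
  k=1: a=2, p=25, q=2
  k=2: a=1, p=37, q=3
  k=3: a=3, p=136, q=11
  k=4: a=1, p=173, q=14

173/14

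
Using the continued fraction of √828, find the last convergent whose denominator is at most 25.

259/9

√828 = [28; 1, 3, 2, 3, 1, 56, …] (period length 6).
Convergents:
  p_0/q_0 = 28/1
  p_1/q_1 = 29/1
  p_2/q_2 = 115/4
  p_3/q_3 = 259/9
  p_4/q_4 = 892/31
q_3 = 9 ≤ 25 < 31 = q_4, so the answer is 259/9.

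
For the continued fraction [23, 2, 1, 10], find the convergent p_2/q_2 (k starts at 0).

70/3

Using pₖ = aₖpₖ₋₁ + pₖ₋₂, qₖ = aₖqₖ₋₁ + qₖ₋₂ (with p₋₁=1, p₋₂=0, q₋₁=0, q₋₂=1):
  k=0: a=23, p=23, q=1
  k=1: a=2, p=47, q=2
  k=2: a=1, p=70, q=3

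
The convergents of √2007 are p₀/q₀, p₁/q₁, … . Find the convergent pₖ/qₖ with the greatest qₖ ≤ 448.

19891/444

√2007 = [44; 1, 3, 1, 88, …] (period length 4).
Convergents:
  p_0/q_0 = 44/1
  p_1/q_1 = 45/1
  p_2/q_2 = 179/4
  p_3/q_3 = 224/5
  p_4/q_4 = 19891/444
  p_5/q_5 = 20115/449
q_4 = 444 ≤ 448 < 449 = q_5, so the answer is 19891/444.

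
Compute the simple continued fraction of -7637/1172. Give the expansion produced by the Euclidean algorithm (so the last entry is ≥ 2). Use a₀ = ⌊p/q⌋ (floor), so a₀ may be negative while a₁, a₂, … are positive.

[-7; 2, 14, 1, 11, 1, 2]

-7637 = -7·1172 + 567
1172 = 2·567 + 38
567 = 14·38 + 35
38 = 1·35 + 3
35 = 11·3 + 2
3 = 1·2 + 1
2 = 2·1 + 0  (stop)
So -7637/1172 = [-7; 2, 14, 1, 11, 1, 2].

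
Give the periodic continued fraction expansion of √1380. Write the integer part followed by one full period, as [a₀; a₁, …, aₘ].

a₀ = ⌊√1380⌋ = 37.
With m₀=0, d₀=1 and mₖ₊₁ = dₖaₖ − mₖ, dₖ₊₁ = (n − mₖ₊₁²)/dₖ, aₖ₊₁ = ⌊(a₀+mₖ₊₁)/dₖ₊₁⌋:
  k=1: m=37, d=11, a=6
  k=2: m=29, d=49, a=1
  k=3: m=20, d=20, a=2
  k=4: m=20, d=49, a=1
  k=5: m=29, d=11, a=6
  k=6: m=37, d=1, a=74
d=1 and a=2a₀=74 at k=6, so the next step gives (m, d) = (37, 11) again — its k=1 value — and the period has length 6.

[37; 6, 1, 2, 1, 6, 74]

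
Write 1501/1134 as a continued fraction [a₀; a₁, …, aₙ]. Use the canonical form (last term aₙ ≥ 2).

1501 = 1·1134 + 367
1134 = 3·367 + 33
367 = 11·33 + 4
33 = 8·4 + 1
4 = 4·1 + 0  (stop)
So 1501/1134 = [1; 3, 11, 8, 4].

[1; 3, 11, 8, 4]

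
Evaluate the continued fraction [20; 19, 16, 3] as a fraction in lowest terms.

Using pₖ = aₖpₖ₋₁ + pₖ₋₂ and qₖ = aₖqₖ₋₁ + qₖ₋₂:
  k=0: a=20, p=20, q=1
  k=1: a=19, p=381, q=19
  k=2: a=16, p=6116, q=305
  k=3: a=3, p=18729, q=934

18729/934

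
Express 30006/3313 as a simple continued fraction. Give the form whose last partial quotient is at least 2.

[9; 17, 1, 1, 8, 11]

30006 = 9*3313 + 189
3313 = 17*189 + 100
189 = 1*100 + 89
100 = 1*89 + 11
89 = 8*11 + 1
11 = 11*1 + 0  (stop)
So 30006/3313 = [9; 17, 1, 1, 8, 11].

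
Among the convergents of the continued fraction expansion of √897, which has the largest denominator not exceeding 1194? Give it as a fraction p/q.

√897 = [29; 1, 18, 1, 58, …] (period length 4).
Convergents:
  p_0/q_0 = 29/1
  p_1/q_1 = 30/1
  p_2/q_2 = 569/19
  p_3/q_3 = 599/20
  p_4/q_4 = 35311/1179
  p_5/q_5 = 35910/1199
q_4 = 1179 ≤ 1194 < 1199 = q_5, so the answer is 35311/1179.

35311/1179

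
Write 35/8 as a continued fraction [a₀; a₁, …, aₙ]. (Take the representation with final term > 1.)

35 = 4×8 + 3
8 = 2×3 + 2
3 = 1×2 + 1
2 = 2×1 + 0  (stop)
So 35/8 = [4; 2, 1, 2].

[4; 2, 1, 2]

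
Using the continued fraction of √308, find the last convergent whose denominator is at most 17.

√308 = [17; 1, 1, 4, 1, 1, 34, …] (period length 6).
Convergents:
  p_0/q_0 = 17/1
  p_1/q_1 = 18/1
  p_2/q_2 = 35/2
  p_3/q_3 = 158/9
  p_4/q_4 = 193/11
  p_5/q_5 = 351/20
q_4 = 11 ≤ 17 < 20 = q_5, so the answer is 193/11.

193/11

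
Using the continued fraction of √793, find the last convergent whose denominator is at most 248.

√793 = [28; 6, 4, 6, 56, …] (period length 4).
Convergents:
  p_0/q_0 = 28/1
  p_1/q_1 = 169/6
  p_2/q_2 = 704/25
  p_3/q_3 = 4393/156
  p_4/q_4 = 246712/8761
q_3 = 156 ≤ 248 < 8761 = q_4, so the answer is 4393/156.

4393/156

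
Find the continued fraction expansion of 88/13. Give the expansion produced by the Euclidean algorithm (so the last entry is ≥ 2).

[6; 1, 3, 3]

88 = 6·13 + 10
13 = 1·10 + 3
10 = 3·3 + 1
3 = 3·1 + 0  (stop)
So 88/13 = [6; 1, 3, 3].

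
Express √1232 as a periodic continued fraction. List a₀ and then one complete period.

a₀ = ⌊√1232⌋ = 35.
With m₀=0, d₀=1 and mₖ₊₁ = dₖaₖ − mₖ, dₖ₊₁ = (n − mₖ₊₁²)/dₖ, aₖ₊₁ = ⌊(a₀+mₖ₊₁)/dₖ₊₁⌋:
  k=1: m=35, d=7, a=10
  k=2: m=35, d=1, a=70
d=1 and a=2a₀=70 at k=2, so the next step gives (m, d) = (35, 7) again — its k=1 value — and the period has length 2.

[35; 10, 70]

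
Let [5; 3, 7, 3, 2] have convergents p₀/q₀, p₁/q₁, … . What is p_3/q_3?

Using pₖ = aₖpₖ₋₁ + pₖ₋₂, qₖ = aₖqₖ₋₁ + qₖ₋₂ (with p₋₁=1, p₋₂=0, q₋₁=0, q₋₂=1):
  k=0: a=5, p=5, q=1
  k=1: a=3, p=16, q=3
  k=2: a=7, p=117, q=22
  k=3: a=3, p=367, q=69

367/69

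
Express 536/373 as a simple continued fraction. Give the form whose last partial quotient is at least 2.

[1; 2, 3, 2, 7, 3]

536 = 1×373 + 163
373 = 2×163 + 47
163 = 3×47 + 22
47 = 2×22 + 3
22 = 7×3 + 1
3 = 3×1 + 0  (stop)
So 536/373 = [1; 2, 3, 2, 7, 3].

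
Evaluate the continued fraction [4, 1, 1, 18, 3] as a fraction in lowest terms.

Using pₖ = aₖpₖ₋₁ + pₖ₋₂ and qₖ = aₖqₖ₋₁ + qₖ₋₂:
  k=0: a=4, p=4, q=1
  k=1: a=1, p=5, q=1
  k=2: a=1, p=9, q=2
  k=3: a=18, p=167, q=37
  k=4: a=3, p=510, q=113

510/113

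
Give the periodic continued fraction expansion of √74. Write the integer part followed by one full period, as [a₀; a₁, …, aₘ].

a₀ = ⌊√74⌋ = 8.
With m₀=0, d₀=1 and mₖ₊₁ = dₖaₖ − mₖ, dₖ₊₁ = (n − mₖ₊₁²)/dₖ, aₖ₊₁ = ⌊(a₀+mₖ₊₁)/dₖ₊₁⌋:
  k=1: m=8, d=10, a=1
  k=2: m=2, d=7, a=1
  k=3: m=5, d=7, a=1
  k=4: m=2, d=10, a=1
  k=5: m=8, d=1, a=16
d=1 and a=2a₀=16 at k=5, so the next step gives (m, d) = (8, 10) again — its k=1 value — and the period has length 5.

[8; 1, 1, 1, 1, 16]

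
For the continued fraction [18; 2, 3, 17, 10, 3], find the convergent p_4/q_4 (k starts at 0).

22429/1217

Using pₖ = aₖpₖ₋₁ + pₖ₋₂, qₖ = aₖqₖ₋₁ + qₖ₋₂ (with p₋₁=1, p₋₂=0, q₋₁=0, q₋₂=1):
  k=0: a=18, p=18, q=1
  k=1: a=2, p=37, q=2
  k=2: a=3, p=129, q=7
  k=3: a=17, p=2230, q=121
  k=4: a=10, p=22429, q=1217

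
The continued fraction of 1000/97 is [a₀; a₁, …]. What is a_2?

1000 = 10·97 + 30   →  a_0 = 10
97 = 3·30 + 7   →  a_1 = 3
30 = 4·7 + 2   →  a_2 = 4

4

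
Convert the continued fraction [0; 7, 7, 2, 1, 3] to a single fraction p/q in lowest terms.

Fold from the inside: start with 3/1.
  1 + 1/3 = 4/3
  2 + 3/4 = 11/4
  7 + 4/11 = 81/11
  7 + 11/81 = 578/81
  0 + 81/578 = 81/578

81/578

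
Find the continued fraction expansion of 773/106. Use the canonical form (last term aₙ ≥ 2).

773 = 7·106 + 31
106 = 3·31 + 13
31 = 2·13 + 5
13 = 2·5 + 3
5 = 1·3 + 2
3 = 1·2 + 1
2 = 2·1 + 0  (stop)
So 773/106 = [7; 3, 2, 2, 1, 1, 2].

[7; 3, 2, 2, 1, 1, 2]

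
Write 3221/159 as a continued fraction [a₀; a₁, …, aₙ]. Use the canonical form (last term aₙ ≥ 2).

3221 = 20×159 + 41
159 = 3×41 + 36
41 = 1×36 + 5
36 = 7×5 + 1
5 = 5×1 + 0  (stop)
So 3221/159 = [20; 3, 1, 7, 5].

[20; 3, 1, 7, 5]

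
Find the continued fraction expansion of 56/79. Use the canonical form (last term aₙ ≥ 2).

[0; 1, 2, 2, 3, 3]

56 = 0×79 + 56
79 = 1×56 + 23
56 = 2×23 + 10
23 = 2×10 + 3
10 = 3×3 + 1
3 = 3×1 + 0  (stop)
So 56/79 = [0; 1, 2, 2, 3, 3].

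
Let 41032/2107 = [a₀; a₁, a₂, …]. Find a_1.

41032 = 19·2107 + 999   →  a_0 = 19
2107 = 2·999 + 109   →  a_1 = 2

2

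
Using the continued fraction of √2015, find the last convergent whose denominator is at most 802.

√2015 = [44; 1, 7, 1, 88, …] (period length 4).
Convergents:
  p_0/q_0 = 44/1
  p_1/q_1 = 45/1
  p_2/q_2 = 359/8
  p_3/q_3 = 404/9
  p_4/q_4 = 35911/800
  p_5/q_5 = 36315/809
q_4 = 800 ≤ 802 < 809 = q_5, so the answer is 35911/800.

35911/800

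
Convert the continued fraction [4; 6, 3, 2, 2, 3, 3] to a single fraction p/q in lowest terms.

Using pₖ = aₖpₖ₋₁ + pₖ₋₂ and qₖ = aₖqₖ₋₁ + qₖ₋₂:
  k=0: a=4, p=4, q=1
  k=1: a=6, p=25, q=6
  k=2: a=3, p=79, q=19
  k=3: a=2, p=183, q=44
  k=4: a=2, p=445, q=107
  k=5: a=3, p=1518, q=365
  k=6: a=3, p=4999, q=1202

4999/1202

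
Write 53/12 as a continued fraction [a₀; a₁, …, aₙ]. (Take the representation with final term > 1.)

[4; 2, 2, 2]

53 = 4×12 + 5
12 = 2×5 + 2
5 = 2×2 + 1
2 = 2×1 + 0  (stop)
So 53/12 = [4; 2, 2, 2].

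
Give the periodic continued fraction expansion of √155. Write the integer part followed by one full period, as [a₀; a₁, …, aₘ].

[12; 2, 4, 2, 24]

a₀ = ⌊√155⌋ = 12.
With m₀=0, d₀=1 and mₖ₊₁ = dₖaₖ − mₖ, dₖ₊₁ = (n − mₖ₊₁²)/dₖ, aₖ₊₁ = ⌊(a₀+mₖ₊₁)/dₖ₊₁⌋:
  k=1: m=12, d=11, a=2
  k=2: m=10, d=5, a=4
  k=3: m=10, d=11, a=2
  k=4: m=12, d=1, a=24
d=1 and a=2a₀=24 at k=4, so the next step gives (m, d) = (12, 11) again — its k=1 value — and the period has length 4.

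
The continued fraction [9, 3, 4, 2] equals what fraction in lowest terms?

Fold from the inside: start with 2/1.
  4 + 1/2 = 9/2
  3 + 2/9 = 29/9
  9 + 9/29 = 270/29

270/29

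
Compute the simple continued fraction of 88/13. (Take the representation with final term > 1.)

88 = 6×13 + 10
13 = 1×10 + 3
10 = 3×3 + 1
3 = 3×1 + 0  (stop)
So 88/13 = [6; 1, 3, 3].

[6; 1, 3, 3]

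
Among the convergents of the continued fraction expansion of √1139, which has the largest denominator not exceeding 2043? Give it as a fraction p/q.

36449/1080

√1139 = [33; 1, 2, 1, 66, …] (period length 4).
Convergents:
  p_0/q_0 = 33/1
  p_1/q_1 = 34/1
  p_2/q_2 = 101/3
  p_3/q_3 = 135/4
  p_4/q_4 = 9011/267
  p_5/q_5 = 9146/271
  p_6/q_6 = 27303/809
  p_7/q_7 = 36449/1080
  p_8/q_8 = 2432937/72089
q_7 = 1080 ≤ 2043 < 72089 = q_8, so the answer is 36449/1080.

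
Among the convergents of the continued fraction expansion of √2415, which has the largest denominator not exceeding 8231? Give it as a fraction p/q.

236671/4816

√2415 = [49; 7, 98, …] (period length 2).
Convergents:
  p_0/q_0 = 49/1
  p_1/q_1 = 344/7
  p_2/q_2 = 33761/687
  p_3/q_3 = 236671/4816
  p_4/q_4 = 23227519/472655
q_3 = 4816 ≤ 8231 < 472655 = q_4, so the answer is 236671/4816.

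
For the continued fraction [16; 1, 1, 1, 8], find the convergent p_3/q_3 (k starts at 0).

Using pₖ = aₖpₖ₋₁ + pₖ₋₂, qₖ = aₖqₖ₋₁ + qₖ₋₂ (with p₋₁=1, p₋₂=0, q₋₁=0, q₋₂=1):
  k=0: a=16, p=16, q=1
  k=1: a=1, p=17, q=1
  k=2: a=1, p=33, q=2
  k=3: a=1, p=50, q=3

50/3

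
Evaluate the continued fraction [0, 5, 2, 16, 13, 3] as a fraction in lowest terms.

1326/7273

Fold from the inside: start with 3/1.
  13 + 1/3 = 40/3
  16 + 3/40 = 643/40
  2 + 40/643 = 1326/643
  5 + 643/1326 = 7273/1326
  0 + 1326/7273 = 1326/7273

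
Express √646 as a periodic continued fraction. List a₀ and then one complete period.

a₀ = ⌊√646⌋ = 25.
With m₀=0, d₀=1 and mₖ₊₁ = dₖaₖ − mₖ, dₖ₊₁ = (n − mₖ₊₁²)/dₖ, aₖ₊₁ = ⌊(a₀+mₖ₊₁)/dₖ₊₁⌋:
  k=1: m=25, d=21, a=2
  k=2: m=17, d=17, a=2
  k=3: m=17, d=21, a=2
  k=4: m=25, d=1, a=50
d=1 and a=2a₀=50 at k=4, so the next step gives (m, d) = (25, 21) again — its k=1 value — and the period has length 4.

[25; 2, 2, 2, 50]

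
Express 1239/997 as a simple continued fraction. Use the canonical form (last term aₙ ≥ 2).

[1; 4, 8, 2, 1, 9]

1239 = 1·997 + 242
997 = 4·242 + 29
242 = 8·29 + 10
29 = 2·10 + 9
10 = 1·9 + 1
9 = 9·1 + 0  (stop)
So 1239/997 = [1; 4, 8, 2, 1, 9].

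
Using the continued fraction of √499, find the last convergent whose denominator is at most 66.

√499 = [22; 2, 1, 21, 1, 2, 44, …] (period length 6).
Convergents:
  p_0/q_0 = 22/1
  p_1/q_1 = 45/2
  p_2/q_2 = 67/3
  p_3/q_3 = 1452/65
  p_4/q_4 = 1519/68
q_3 = 65 ≤ 66 < 68 = q_4, so the answer is 1452/65.

1452/65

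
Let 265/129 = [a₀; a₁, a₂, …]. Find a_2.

265 = 2·129 + 7   →  a_0 = 2
129 = 18·7 + 3   →  a_1 = 18
7 = 2·3 + 1   →  a_2 = 2

2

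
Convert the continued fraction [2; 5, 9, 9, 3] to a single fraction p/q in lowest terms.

Using pₖ = aₖpₖ₋₁ + pₖ₋₂ and qₖ = aₖqₖ₋₁ + qₖ₋₂:
  k=0: a=2, p=2, q=1
  k=1: a=5, p=11, q=5
  k=2: a=9, p=101, q=46
  k=3: a=9, p=920, q=419
  k=4: a=3, p=2861, q=1303

2861/1303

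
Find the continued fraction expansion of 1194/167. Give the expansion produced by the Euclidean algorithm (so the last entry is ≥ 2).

1194 = 7·167 + 25
167 = 6·25 + 17
25 = 1·17 + 8
17 = 2·8 + 1
8 = 8·1 + 0  (stop)
So 1194/167 = [7; 6, 1, 2, 8].

[7; 6, 1, 2, 8]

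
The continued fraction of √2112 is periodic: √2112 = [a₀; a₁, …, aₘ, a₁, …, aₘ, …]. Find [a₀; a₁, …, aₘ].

[45; 1, 21, 1, 90]

a₀ = ⌊√2112⌋ = 45.
With m₀=0, d₀=1 and mₖ₊₁ = dₖaₖ − mₖ, dₖ₊₁ = (n − mₖ₊₁²)/dₖ, aₖ₊₁ = ⌊(a₀+mₖ₊₁)/dₖ₊₁⌋:
  k=1: m=45, d=87, a=1
  k=2: m=42, d=4, a=21
  k=3: m=42, d=87, a=1
  k=4: m=45, d=1, a=90
d=1 and a=2a₀=90 at k=4, so the next step gives (m, d) = (45, 87) again — its k=1 value — and the period has length 4.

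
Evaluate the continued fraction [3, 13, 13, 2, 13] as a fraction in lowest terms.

Using pₖ = aₖpₖ₋₁ + pₖ₋₂ and qₖ = aₖqₖ₋₁ + qₖ₋₂:
  k=0: a=3, p=3, q=1
  k=1: a=13, p=40, q=13
  k=2: a=13, p=523, q=170
  k=3: a=2, p=1086, q=353
  k=4: a=13, p=14641, q=4759

14641/4759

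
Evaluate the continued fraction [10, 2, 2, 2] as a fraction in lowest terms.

Using pₖ = aₖpₖ₋₁ + pₖ₋₂ and qₖ = aₖqₖ₋₁ + qₖ₋₂:
  k=0: a=10, p=10, q=1
  k=1: a=2, p=21, q=2
  k=2: a=2, p=52, q=5
  k=3: a=2, p=125, q=12

125/12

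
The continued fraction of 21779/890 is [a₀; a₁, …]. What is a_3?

21779 = 24·890 + 419   →  a_0 = 24
890 = 2·419 + 52   →  a_1 = 2
419 = 8·52 + 3   →  a_2 = 8
52 = 17·3 + 1   →  a_3 = 17

17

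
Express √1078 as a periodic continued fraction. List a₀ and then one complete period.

[32; 1, 4, 1, 64]

a₀ = ⌊√1078⌋ = 32.
With m₀=0, d₀=1 and mₖ₊₁ = dₖaₖ − mₖ, dₖ₊₁ = (n − mₖ₊₁²)/dₖ, aₖ₊₁ = ⌊(a₀+mₖ₊₁)/dₖ₊₁⌋:
  k=1: m=32, d=54, a=1
  k=2: m=22, d=11, a=4
  k=3: m=22, d=54, a=1
  k=4: m=32, d=1, a=64
d=1 and a=2a₀=64 at k=4, so the next step gives (m, d) = (32, 54) again — its k=1 value — and the period has length 4.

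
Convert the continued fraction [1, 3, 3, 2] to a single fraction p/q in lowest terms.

Fold from the inside: start with 2/1.
  3 + 1/2 = 7/2
  3 + 2/7 = 23/7
  1 + 7/23 = 30/23

30/23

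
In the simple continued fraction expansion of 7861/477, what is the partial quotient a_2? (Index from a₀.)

12

7861 = 16·477 + 229   →  a_0 = 16
477 = 2·229 + 19   →  a_1 = 2
229 = 12·19 + 1   →  a_2 = 12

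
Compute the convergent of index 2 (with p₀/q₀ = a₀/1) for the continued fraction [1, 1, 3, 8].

7/4

Using pₖ = aₖpₖ₋₁ + pₖ₋₂, qₖ = aₖqₖ₋₁ + qₖ₋₂ (with p₋₁=1, p₋₂=0, q₋₁=0, q₋₂=1):
  k=0: a=1, p=1, q=1
  k=1: a=1, p=2, q=1
  k=2: a=3, p=7, q=4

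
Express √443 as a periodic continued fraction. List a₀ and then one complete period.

a₀ = ⌊√443⌋ = 21.
With m₀=0, d₀=1 and mₖ₊₁ = dₖaₖ − mₖ, dₖ₊₁ = (n − mₖ₊₁²)/dₖ, aₖ₊₁ = ⌊(a₀+mₖ₊₁)/dₖ₊₁⌋:
  k=1: m=21, d=2, a=21
  k=2: m=21, d=1, a=42
d=1 and a=2a₀=42 at k=2, so the next step gives (m, d) = (21, 2) again — its k=1 value — and the period has length 2.

[21; 21, 42]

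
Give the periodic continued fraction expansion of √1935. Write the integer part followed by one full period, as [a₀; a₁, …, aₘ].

[43; 1, 86]

a₀ = ⌊√1935⌋ = 43.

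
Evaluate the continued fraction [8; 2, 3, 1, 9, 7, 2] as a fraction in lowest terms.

11297/1338

Using pₖ = aₖpₖ₋₁ + pₖ₋₂ and qₖ = aₖqₖ₋₁ + qₖ₋₂:
  k=0: a=8, p=8, q=1
  k=1: a=2, p=17, q=2
  k=2: a=3, p=59, q=7
  k=3: a=1, p=76, q=9
  k=4: a=9, p=743, q=88
  k=5: a=7, p=5277, q=625
  k=6: a=2, p=11297, q=1338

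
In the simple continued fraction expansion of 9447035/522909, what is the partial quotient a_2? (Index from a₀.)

9447035 = 18·522909 + 34673   →  a_0 = 18
522909 = 15·34673 + 2814   →  a_1 = 15
34673 = 12·2814 + 905   →  a_2 = 12

12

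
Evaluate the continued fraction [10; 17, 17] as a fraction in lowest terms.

Fold from the inside: start with 17/1.
  17 + 1/17 = 290/17
  10 + 17/290 = 2917/290

2917/290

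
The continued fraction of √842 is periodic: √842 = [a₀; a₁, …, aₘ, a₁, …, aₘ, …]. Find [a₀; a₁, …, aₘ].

[29; 58]

a₀ = ⌊√842⌋ = 29.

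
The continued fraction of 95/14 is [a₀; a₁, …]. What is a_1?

1

95 = 6·14 + 11   →  a_0 = 6
14 = 1·11 + 3   →  a_1 = 1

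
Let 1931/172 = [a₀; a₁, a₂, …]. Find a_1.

4

1931 = 11·172 + 39   →  a_0 = 11
172 = 4·39 + 16   →  a_1 = 4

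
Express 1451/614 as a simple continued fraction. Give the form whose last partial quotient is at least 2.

1451 = 2*614 + 223
614 = 2*223 + 168
223 = 1*168 + 55
168 = 3*55 + 3
55 = 18*3 + 1
3 = 3*1 + 0  (stop)
So 1451/614 = [2; 2, 1, 3, 18, 3].

[2; 2, 1, 3, 18, 3]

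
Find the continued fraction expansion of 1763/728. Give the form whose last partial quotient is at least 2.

1763 = 2×728 + 307
728 = 2×307 + 114
307 = 2×114 + 79
114 = 1×79 + 35
79 = 2×35 + 9
35 = 3×9 + 8
9 = 1×8 + 1
8 = 8×1 + 0  (stop)
So 1763/728 = [2; 2, 2, 1, 2, 3, 1, 8].

[2; 2, 2, 1, 2, 3, 1, 8]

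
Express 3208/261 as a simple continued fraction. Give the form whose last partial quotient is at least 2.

3208 = 12*261 + 76
261 = 3*76 + 33
76 = 2*33 + 10
33 = 3*10 + 3
10 = 3*3 + 1
3 = 3*1 + 0  (stop)
So 3208/261 = [12; 3, 2, 3, 3, 3].

[12; 3, 2, 3, 3, 3]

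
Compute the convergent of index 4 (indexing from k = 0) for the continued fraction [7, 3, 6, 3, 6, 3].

Using pₖ = aₖpₖ₋₁ + pₖ₋₂, qₖ = aₖqₖ₋₁ + qₖ₋₂ (with p₋₁=1, p₋₂=0, q₋₁=0, q₋₂=1):
  k=0: a=7, p=7, q=1
  k=1: a=3, p=22, q=3
  k=2: a=6, p=139, q=19
  k=3: a=3, p=439, q=60
  k=4: a=6, p=2773, q=379

2773/379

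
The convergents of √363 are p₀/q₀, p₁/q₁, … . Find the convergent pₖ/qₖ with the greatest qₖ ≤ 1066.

13775/723

√363 = [19; 19, 38, …] (period length 2).
Convergents:
  p_0/q_0 = 19/1
  p_1/q_1 = 362/19
  p_2/q_2 = 13775/723
  p_3/q_3 = 262087/13756
q_2 = 723 ≤ 1066 < 13756 = q_3, so the answer is 13775/723.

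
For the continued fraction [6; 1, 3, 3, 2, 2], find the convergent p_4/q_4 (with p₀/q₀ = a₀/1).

203/30

Using pₖ = aₖpₖ₋₁ + pₖ₋₂, qₖ = aₖqₖ₋₁ + qₖ₋₂ (with p₋₁=1, p₋₂=0, q₋₁=0, q₋₂=1):
  k=0: a=6, p=6, q=1
  k=1: a=1, p=7, q=1
  k=2: a=3, p=27, q=4
  k=3: a=3, p=88, q=13
  k=4: a=2, p=203, q=30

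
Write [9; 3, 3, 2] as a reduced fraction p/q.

214/23

Using pₖ = aₖpₖ₋₁ + pₖ₋₂ and qₖ = aₖqₖ₋₁ + qₖ₋₂:
  k=0: a=9, p=9, q=1
  k=1: a=3, p=28, q=3
  k=2: a=3, p=93, q=10
  k=3: a=2, p=214, q=23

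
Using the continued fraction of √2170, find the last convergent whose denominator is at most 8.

326/7

√2170 = [46; 1, 1, 2, 1, 1, 92, …] (period length 6).
Convergents:
  p_0/q_0 = 46/1
  p_1/q_1 = 47/1
  p_2/q_2 = 93/2
  p_3/q_3 = 233/5
  p_4/q_4 = 326/7
  p_5/q_5 = 559/12
q_4 = 7 ≤ 8 < 12 = q_5, so the answer is 326/7.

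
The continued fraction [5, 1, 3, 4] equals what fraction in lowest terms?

Using pₖ = aₖpₖ₋₁ + pₖ₋₂ and qₖ = aₖqₖ₋₁ + qₖ₋₂:
  k=0: a=5, p=5, q=1
  k=1: a=1, p=6, q=1
  k=2: a=3, p=23, q=4
  k=3: a=4, p=98, q=17

98/17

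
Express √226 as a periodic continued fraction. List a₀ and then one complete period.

[15; 30]

a₀ = ⌊√226⌋ = 15.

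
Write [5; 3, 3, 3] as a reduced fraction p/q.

Using pₖ = aₖpₖ₋₁ + pₖ₋₂ and qₖ = aₖqₖ₋₁ + qₖ₋₂:
  k=0: a=5, p=5, q=1
  k=1: a=3, p=16, q=3
  k=2: a=3, p=53, q=10
  k=3: a=3, p=175, q=33

175/33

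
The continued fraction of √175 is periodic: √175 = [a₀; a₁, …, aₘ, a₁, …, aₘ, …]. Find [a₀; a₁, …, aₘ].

a₀ = ⌊√175⌋ = 13.
With m₀=0, d₀=1 and mₖ₊₁ = dₖaₖ − mₖ, dₖ₊₁ = (n − mₖ₊₁²)/dₖ, aₖ₊₁ = ⌊(a₀+mₖ₊₁)/dₖ₊₁⌋:
  k=1: m=13, d=6, a=4
  k=2: m=11, d=9, a=2
  k=3: m=7, d=14, a=1
  k=4: m=7, d=9, a=2
  k=5: m=11, d=6, a=4
  k=6: m=13, d=1, a=26
d=1 and a=2a₀=26 at k=6, so the next step gives (m, d) = (13, 6) again — its k=1 value — and the period has length 6.

[13; 4, 2, 1, 2, 4, 26]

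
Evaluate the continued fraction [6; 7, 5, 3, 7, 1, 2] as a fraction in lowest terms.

16901/2753

Using pₖ = aₖpₖ₋₁ + pₖ₋₂ and qₖ = aₖqₖ₋₁ + qₖ₋₂:
  k=0: a=6, p=6, q=1
  k=1: a=7, p=43, q=7
  k=2: a=5, p=221, q=36
  k=3: a=3, p=706, q=115
  k=4: a=7, p=5163, q=841
  k=5: a=1, p=5869, q=956
  k=6: a=2, p=16901, q=2753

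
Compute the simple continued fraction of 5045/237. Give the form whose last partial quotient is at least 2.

5045 = 21×237 + 68
237 = 3×68 + 33
68 = 2×33 + 2
33 = 16×2 + 1
2 = 2×1 + 0  (stop)
So 5045/237 = [21; 3, 2, 16, 2].

[21; 3, 2, 16, 2]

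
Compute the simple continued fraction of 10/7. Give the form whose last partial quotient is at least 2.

10 = 1·7 + 3
7 = 2·3 + 1
3 = 3·1 + 0  (stop)
So 10/7 = [1; 2, 3].

[1; 2, 3]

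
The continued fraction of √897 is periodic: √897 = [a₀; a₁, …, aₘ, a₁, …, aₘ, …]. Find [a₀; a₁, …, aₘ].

a₀ = ⌊√897⌋ = 29.
With m₀=0, d₀=1 and mₖ₊₁ = dₖaₖ − mₖ, dₖ₊₁ = (n − mₖ₊₁²)/dₖ, aₖ₊₁ = ⌊(a₀+mₖ₊₁)/dₖ₊₁⌋:
  k=1: m=29, d=56, a=1
  k=2: m=27, d=3, a=18
  k=3: m=27, d=56, a=1
  k=4: m=29, d=1, a=58
d=1 and a=2a₀=58 at k=4, so the next step gives (m, d) = (29, 56) again — its k=1 value — and the period has length 4.

[29; 1, 18, 1, 58]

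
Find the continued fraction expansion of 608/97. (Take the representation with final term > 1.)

[6; 3, 1, 2, 1, 2, 2]

608 = 6*97 + 26
97 = 3*26 + 19
26 = 1*19 + 7
19 = 2*7 + 5
7 = 1*5 + 2
5 = 2*2 + 1
2 = 2*1 + 0  (stop)
So 608/97 = [6; 3, 1, 2, 1, 2, 2].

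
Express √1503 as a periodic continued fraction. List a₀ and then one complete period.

a₀ = ⌊√1503⌋ = 38.

[38; 1, 3, 3, 8, 3, 3, 1, 76]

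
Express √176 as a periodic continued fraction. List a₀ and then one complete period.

[13; 3, 1, 3, 26]

a₀ = ⌊√176⌋ = 13.
With m₀=0, d₀=1 and mₖ₊₁ = dₖaₖ − mₖ, dₖ₊₁ = (n − mₖ₊₁²)/dₖ, aₖ₊₁ = ⌊(a₀+mₖ₊₁)/dₖ₊₁⌋:
  k=1: m=13, d=7, a=3
  k=2: m=8, d=16, a=1
  k=3: m=8, d=7, a=3
  k=4: m=13, d=1, a=26
d=1 and a=2a₀=26 at k=4, so the next step gives (m, d) = (13, 7) again — its k=1 value — and the period has length 4.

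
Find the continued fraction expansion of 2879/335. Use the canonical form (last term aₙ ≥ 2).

[8; 1, 1, 2, 6, 3, 3]

2879 = 8×335 + 199
335 = 1×199 + 136
199 = 1×136 + 63
136 = 2×63 + 10
63 = 6×10 + 3
10 = 3×3 + 1
3 = 3×1 + 0  (stop)
So 2879/335 = [8; 1, 1, 2, 6, 3, 3].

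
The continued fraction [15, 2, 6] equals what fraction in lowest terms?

Fold from the inside: start with 6/1.
  2 + 1/6 = 13/6
  15 + 6/13 = 201/13

201/13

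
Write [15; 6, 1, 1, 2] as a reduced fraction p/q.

Using pₖ = aₖpₖ₋₁ + pₖ₋₂ and qₖ = aₖqₖ₋₁ + qₖ₋₂:
  k=0: a=15, p=15, q=1
  k=1: a=6, p=91, q=6
  k=2: a=1, p=106, q=7
  k=3: a=1, p=197, q=13
  k=4: a=2, p=500, q=33

500/33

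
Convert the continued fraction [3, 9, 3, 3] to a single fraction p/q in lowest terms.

289/93

Using pₖ = aₖpₖ₋₁ + pₖ₋₂ and qₖ = aₖqₖ₋₁ + qₖ₋₂:
  k=0: a=3, p=3, q=1
  k=1: a=9, p=28, q=9
  k=2: a=3, p=87, q=28
  k=3: a=3, p=289, q=93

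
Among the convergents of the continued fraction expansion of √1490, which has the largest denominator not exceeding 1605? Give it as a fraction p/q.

√1490 = [38; 1, 1, 1, 1, 76, …] (period length 5).
Convergents:
  p_0/q_0 = 38/1
  p_1/q_1 = 39/1
  p_2/q_2 = 77/2
  p_3/q_3 = 116/3
  p_4/q_4 = 193/5
  p_5/q_5 = 14784/383
  p_6/q_6 = 14977/388
  p_7/q_7 = 29761/771
  p_8/q_8 = 44738/1159
  p_9/q_9 = 74499/1930
q_8 = 1159 ≤ 1605 < 1930 = q_9, so the answer is 44738/1159.

44738/1159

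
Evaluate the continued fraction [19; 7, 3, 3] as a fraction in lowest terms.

Using pₖ = aₖpₖ₋₁ + pₖ₋₂ and qₖ = aₖqₖ₋₁ + qₖ₋₂:
  k=0: a=19, p=19, q=1
  k=1: a=7, p=134, q=7
  k=2: a=3, p=421, q=22
  k=3: a=3, p=1397, q=73

1397/73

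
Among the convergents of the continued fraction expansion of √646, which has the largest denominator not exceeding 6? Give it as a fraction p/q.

√646 = [25; 2, 2, 2, 50, …] (period length 4).
Convergents:
  p_0/q_0 = 25/1
  p_1/q_1 = 51/2
  p_2/q_2 = 127/5
  p_3/q_3 = 305/12
q_2 = 5 ≤ 6 < 12 = q_3, so the answer is 127/5.

127/5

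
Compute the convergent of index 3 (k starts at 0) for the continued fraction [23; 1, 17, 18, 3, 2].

Using pₖ = aₖpₖ₋₁ + pₖ₋₂, qₖ = aₖqₖ₋₁ + qₖ₋₂ (with p₋₁=1, p₋₂=0, q₋₁=0, q₋₂=1):
  k=0: a=23, p=23, q=1
  k=1: a=1, p=24, q=1
  k=2: a=17, p=431, q=18
  k=3: a=18, p=7782, q=325

7782/325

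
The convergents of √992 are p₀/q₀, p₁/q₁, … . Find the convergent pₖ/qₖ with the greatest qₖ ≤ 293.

7937/252

√992 = [31; 2, 62, …] (period length 2).
Convergents:
  p_0/q_0 = 31/1
  p_1/q_1 = 63/2
  p_2/q_2 = 3937/125
  p_3/q_3 = 7937/252
  p_4/q_4 = 496031/15749
q_3 = 252 ≤ 293 < 15749 = q_4, so the answer is 7937/252.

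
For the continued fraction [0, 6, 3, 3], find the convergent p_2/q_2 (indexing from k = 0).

Using pₖ = aₖpₖ₋₁ + pₖ₋₂, qₖ = aₖqₖ₋₁ + qₖ₋₂ (with p₋₁=1, p₋₂=0, q₋₁=0, q₋₂=1):
  k=0: a=0, p=0, q=1
  k=1: a=6, p=1, q=6
  k=2: a=3, p=3, q=19

3/19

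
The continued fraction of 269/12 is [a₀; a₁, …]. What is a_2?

2

269 = 22·12 + 5   →  a_0 = 22
12 = 2·5 + 2   →  a_1 = 2
5 = 2·2 + 1   →  a_2 = 2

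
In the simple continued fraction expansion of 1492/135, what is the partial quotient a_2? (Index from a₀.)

1492 = 11·135 + 7   →  a_0 = 11
135 = 19·7 + 2   →  a_1 = 19
7 = 3·2 + 1   →  a_2 = 3

3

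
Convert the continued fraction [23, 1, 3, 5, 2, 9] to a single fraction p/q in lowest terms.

10336/435

Fold from the inside: start with 9/1.
  2 + 1/9 = 19/9
  5 + 9/19 = 104/19
  3 + 19/104 = 331/104
  1 + 104/331 = 435/331
  23 + 331/435 = 10336/435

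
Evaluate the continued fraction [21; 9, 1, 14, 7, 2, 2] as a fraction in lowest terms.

Using pₖ = aₖpₖ₋₁ + pₖ₋₂ and qₖ = aₖqₖ₋₁ + qₖ₋₂:
  k=0: a=21, p=21, q=1
  k=1: a=9, p=190, q=9
  k=2: a=1, p=211, q=10
  k=3: a=14, p=3144, q=149
  k=4: a=7, p=22219, q=1053
  k=5: a=2, p=47582, q=2255
  k=6: a=2, p=117383, q=5563

117383/5563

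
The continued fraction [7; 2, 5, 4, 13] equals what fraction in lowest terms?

4541/609

Fold from the inside: start with 13/1.
  4 + 1/13 = 53/13
  5 + 13/53 = 278/53
  2 + 53/278 = 609/278
  7 + 278/609 = 4541/609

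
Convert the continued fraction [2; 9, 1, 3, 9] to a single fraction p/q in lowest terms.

759/361

Fold from the inside: start with 9/1.
  3 + 1/9 = 28/9
  1 + 9/28 = 37/28
  9 + 28/37 = 361/37
  2 + 37/361 = 759/361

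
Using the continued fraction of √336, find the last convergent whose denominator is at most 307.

√336 = [18; 3, 36, …] (period length 2).
Convergents:
  p_0/q_0 = 18/1
  p_1/q_1 = 55/3
  p_2/q_2 = 1998/109
  p_3/q_3 = 6049/330
q_2 = 109 ≤ 307 < 330 = q_3, so the answer is 1998/109.

1998/109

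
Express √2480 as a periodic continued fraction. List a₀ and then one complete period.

a₀ = ⌊√2480⌋ = 49.
With m₀=0, d₀=1 and mₖ₊₁ = dₖaₖ − mₖ, dₖ₊₁ = (n − mₖ₊₁²)/dₖ, aₖ₊₁ = ⌊(a₀+mₖ₊₁)/dₖ₊₁⌋:
  k=1: m=49, d=79, a=1
  k=2: m=30, d=20, a=3
  k=3: m=30, d=79, a=1
  k=4: m=49, d=1, a=98
d=1 and a=2a₀=98 at k=4, so the next step gives (m, d) = (49, 79) again — its k=1 value — and the period has length 4.

[49; 1, 3, 1, 98]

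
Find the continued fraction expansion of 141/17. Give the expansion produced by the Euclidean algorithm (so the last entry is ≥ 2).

[8; 3, 2, 2]

141 = 8·17 + 5
17 = 3·5 + 2
5 = 2·2 + 1
2 = 2·1 + 0  (stop)
So 141/17 = [8; 3, 2, 2].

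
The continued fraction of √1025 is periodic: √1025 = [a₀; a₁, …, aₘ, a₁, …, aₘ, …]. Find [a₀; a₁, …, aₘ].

[32; 64]

a₀ = ⌊√1025⌋ = 32.
With m₀=0, d₀=1 and mₖ₊₁ = dₖaₖ − mₖ, dₖ₊₁ = (n − mₖ₊₁²)/dₖ, aₖ₊₁ = ⌊(a₀+mₖ₊₁)/dₖ₊₁⌋:
  k=1: m=32, d=1, a=64
d=1 and a=2a₀=64 at k=1, so the next step gives (m, d) = (32, 1) again — its k=1 value — and the period has length 1.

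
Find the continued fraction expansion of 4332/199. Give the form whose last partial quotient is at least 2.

[21; 1, 3, 3, 15]

4332 = 21·199 + 153
199 = 1·153 + 46
153 = 3·46 + 15
46 = 3·15 + 1
15 = 15·1 + 0  (stop)
So 4332/199 = [21; 1, 3, 3, 15].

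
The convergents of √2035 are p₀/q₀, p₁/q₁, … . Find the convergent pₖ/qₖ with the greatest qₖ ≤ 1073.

36585/811

√2035 = [45; 9, 90, …] (period length 2).
Convergents:
  p_0/q_0 = 45/1
  p_1/q_1 = 406/9
  p_2/q_2 = 36585/811
  p_3/q_3 = 329671/7308
q_2 = 811 ≤ 1073 < 7308 = q_3, so the answer is 36585/811.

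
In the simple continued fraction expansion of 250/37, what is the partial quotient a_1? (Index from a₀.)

1

250 = 6·37 + 28   →  a_0 = 6
37 = 1·28 + 9   →  a_1 = 1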